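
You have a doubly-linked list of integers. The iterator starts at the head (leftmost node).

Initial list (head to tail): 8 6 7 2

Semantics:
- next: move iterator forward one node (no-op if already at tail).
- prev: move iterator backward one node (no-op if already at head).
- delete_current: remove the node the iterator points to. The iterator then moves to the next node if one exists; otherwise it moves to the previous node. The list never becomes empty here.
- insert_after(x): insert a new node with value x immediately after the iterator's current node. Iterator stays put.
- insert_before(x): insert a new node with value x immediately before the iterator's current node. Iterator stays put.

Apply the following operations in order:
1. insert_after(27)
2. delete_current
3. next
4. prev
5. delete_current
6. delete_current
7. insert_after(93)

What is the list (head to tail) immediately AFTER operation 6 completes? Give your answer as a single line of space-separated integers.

After 1 (insert_after(27)): list=[8, 27, 6, 7, 2] cursor@8
After 2 (delete_current): list=[27, 6, 7, 2] cursor@27
After 3 (next): list=[27, 6, 7, 2] cursor@6
After 4 (prev): list=[27, 6, 7, 2] cursor@27
After 5 (delete_current): list=[6, 7, 2] cursor@6
After 6 (delete_current): list=[7, 2] cursor@7

Answer: 7 2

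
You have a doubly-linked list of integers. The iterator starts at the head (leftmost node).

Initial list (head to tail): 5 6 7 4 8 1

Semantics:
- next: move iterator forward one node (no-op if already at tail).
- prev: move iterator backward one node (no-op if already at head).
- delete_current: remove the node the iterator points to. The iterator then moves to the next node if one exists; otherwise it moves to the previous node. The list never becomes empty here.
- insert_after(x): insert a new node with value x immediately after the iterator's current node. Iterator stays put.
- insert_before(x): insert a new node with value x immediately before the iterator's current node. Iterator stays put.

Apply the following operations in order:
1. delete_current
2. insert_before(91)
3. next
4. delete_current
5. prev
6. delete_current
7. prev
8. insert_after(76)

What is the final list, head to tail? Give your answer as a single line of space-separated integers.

After 1 (delete_current): list=[6, 7, 4, 8, 1] cursor@6
After 2 (insert_before(91)): list=[91, 6, 7, 4, 8, 1] cursor@6
After 3 (next): list=[91, 6, 7, 4, 8, 1] cursor@7
After 4 (delete_current): list=[91, 6, 4, 8, 1] cursor@4
After 5 (prev): list=[91, 6, 4, 8, 1] cursor@6
After 6 (delete_current): list=[91, 4, 8, 1] cursor@4
After 7 (prev): list=[91, 4, 8, 1] cursor@91
After 8 (insert_after(76)): list=[91, 76, 4, 8, 1] cursor@91

Answer: 91 76 4 8 1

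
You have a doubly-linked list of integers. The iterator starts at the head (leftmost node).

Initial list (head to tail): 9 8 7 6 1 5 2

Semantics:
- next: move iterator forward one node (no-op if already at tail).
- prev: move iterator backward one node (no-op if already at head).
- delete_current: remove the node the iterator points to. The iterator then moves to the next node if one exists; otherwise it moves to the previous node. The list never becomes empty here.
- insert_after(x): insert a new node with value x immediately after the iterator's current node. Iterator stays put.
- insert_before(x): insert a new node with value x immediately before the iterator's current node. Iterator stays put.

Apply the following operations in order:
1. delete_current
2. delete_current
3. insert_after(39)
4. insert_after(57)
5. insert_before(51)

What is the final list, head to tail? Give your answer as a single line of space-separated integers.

After 1 (delete_current): list=[8, 7, 6, 1, 5, 2] cursor@8
After 2 (delete_current): list=[7, 6, 1, 5, 2] cursor@7
After 3 (insert_after(39)): list=[7, 39, 6, 1, 5, 2] cursor@7
After 4 (insert_after(57)): list=[7, 57, 39, 6, 1, 5, 2] cursor@7
After 5 (insert_before(51)): list=[51, 7, 57, 39, 6, 1, 5, 2] cursor@7

Answer: 51 7 57 39 6 1 5 2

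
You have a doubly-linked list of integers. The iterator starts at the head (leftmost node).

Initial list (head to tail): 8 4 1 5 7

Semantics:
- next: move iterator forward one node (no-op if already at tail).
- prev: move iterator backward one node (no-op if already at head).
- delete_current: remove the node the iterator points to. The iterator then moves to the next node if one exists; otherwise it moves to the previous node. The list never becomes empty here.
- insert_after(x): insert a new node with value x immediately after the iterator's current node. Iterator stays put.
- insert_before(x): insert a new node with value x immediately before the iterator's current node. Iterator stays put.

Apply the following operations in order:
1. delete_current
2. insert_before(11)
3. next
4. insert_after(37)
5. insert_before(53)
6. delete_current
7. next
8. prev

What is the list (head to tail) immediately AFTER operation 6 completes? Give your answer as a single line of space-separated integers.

After 1 (delete_current): list=[4, 1, 5, 7] cursor@4
After 2 (insert_before(11)): list=[11, 4, 1, 5, 7] cursor@4
After 3 (next): list=[11, 4, 1, 5, 7] cursor@1
After 4 (insert_after(37)): list=[11, 4, 1, 37, 5, 7] cursor@1
After 5 (insert_before(53)): list=[11, 4, 53, 1, 37, 5, 7] cursor@1
After 6 (delete_current): list=[11, 4, 53, 37, 5, 7] cursor@37

Answer: 11 4 53 37 5 7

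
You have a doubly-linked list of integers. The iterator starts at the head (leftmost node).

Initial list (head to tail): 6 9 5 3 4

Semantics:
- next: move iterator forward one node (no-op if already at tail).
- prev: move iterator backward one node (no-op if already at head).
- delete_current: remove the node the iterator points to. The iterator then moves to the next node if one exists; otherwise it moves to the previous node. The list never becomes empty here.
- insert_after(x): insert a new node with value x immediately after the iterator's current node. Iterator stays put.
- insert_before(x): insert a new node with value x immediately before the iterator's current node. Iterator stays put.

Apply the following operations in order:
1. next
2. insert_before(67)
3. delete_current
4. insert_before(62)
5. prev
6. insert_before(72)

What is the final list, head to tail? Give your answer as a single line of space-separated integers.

Answer: 6 67 72 62 5 3 4

Derivation:
After 1 (next): list=[6, 9, 5, 3, 4] cursor@9
After 2 (insert_before(67)): list=[6, 67, 9, 5, 3, 4] cursor@9
After 3 (delete_current): list=[6, 67, 5, 3, 4] cursor@5
After 4 (insert_before(62)): list=[6, 67, 62, 5, 3, 4] cursor@5
After 5 (prev): list=[6, 67, 62, 5, 3, 4] cursor@62
After 6 (insert_before(72)): list=[6, 67, 72, 62, 5, 3, 4] cursor@62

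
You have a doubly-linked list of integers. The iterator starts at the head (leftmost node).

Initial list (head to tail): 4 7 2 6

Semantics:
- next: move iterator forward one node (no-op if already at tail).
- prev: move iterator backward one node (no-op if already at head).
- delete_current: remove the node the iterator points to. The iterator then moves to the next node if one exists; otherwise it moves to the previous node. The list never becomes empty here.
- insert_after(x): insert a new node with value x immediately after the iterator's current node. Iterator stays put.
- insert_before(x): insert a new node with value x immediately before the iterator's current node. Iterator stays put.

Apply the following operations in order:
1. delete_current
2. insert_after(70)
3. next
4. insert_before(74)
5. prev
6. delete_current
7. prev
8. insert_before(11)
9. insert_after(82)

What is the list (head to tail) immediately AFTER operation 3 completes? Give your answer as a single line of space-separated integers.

After 1 (delete_current): list=[7, 2, 6] cursor@7
After 2 (insert_after(70)): list=[7, 70, 2, 6] cursor@7
After 3 (next): list=[7, 70, 2, 6] cursor@70

Answer: 7 70 2 6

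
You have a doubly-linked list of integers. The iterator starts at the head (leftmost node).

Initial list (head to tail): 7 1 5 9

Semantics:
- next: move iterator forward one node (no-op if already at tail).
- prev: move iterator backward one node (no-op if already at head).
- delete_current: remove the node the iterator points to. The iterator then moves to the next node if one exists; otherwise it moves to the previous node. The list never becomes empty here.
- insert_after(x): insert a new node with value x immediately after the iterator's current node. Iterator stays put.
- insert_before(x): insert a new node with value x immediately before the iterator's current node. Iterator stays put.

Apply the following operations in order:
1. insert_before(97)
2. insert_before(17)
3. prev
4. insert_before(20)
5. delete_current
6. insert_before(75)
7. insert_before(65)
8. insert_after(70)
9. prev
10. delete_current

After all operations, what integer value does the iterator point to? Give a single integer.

Answer: 7

Derivation:
After 1 (insert_before(97)): list=[97, 7, 1, 5, 9] cursor@7
After 2 (insert_before(17)): list=[97, 17, 7, 1, 5, 9] cursor@7
After 3 (prev): list=[97, 17, 7, 1, 5, 9] cursor@17
After 4 (insert_before(20)): list=[97, 20, 17, 7, 1, 5, 9] cursor@17
After 5 (delete_current): list=[97, 20, 7, 1, 5, 9] cursor@7
After 6 (insert_before(75)): list=[97, 20, 75, 7, 1, 5, 9] cursor@7
After 7 (insert_before(65)): list=[97, 20, 75, 65, 7, 1, 5, 9] cursor@7
After 8 (insert_after(70)): list=[97, 20, 75, 65, 7, 70, 1, 5, 9] cursor@7
After 9 (prev): list=[97, 20, 75, 65, 7, 70, 1, 5, 9] cursor@65
After 10 (delete_current): list=[97, 20, 75, 7, 70, 1, 5, 9] cursor@7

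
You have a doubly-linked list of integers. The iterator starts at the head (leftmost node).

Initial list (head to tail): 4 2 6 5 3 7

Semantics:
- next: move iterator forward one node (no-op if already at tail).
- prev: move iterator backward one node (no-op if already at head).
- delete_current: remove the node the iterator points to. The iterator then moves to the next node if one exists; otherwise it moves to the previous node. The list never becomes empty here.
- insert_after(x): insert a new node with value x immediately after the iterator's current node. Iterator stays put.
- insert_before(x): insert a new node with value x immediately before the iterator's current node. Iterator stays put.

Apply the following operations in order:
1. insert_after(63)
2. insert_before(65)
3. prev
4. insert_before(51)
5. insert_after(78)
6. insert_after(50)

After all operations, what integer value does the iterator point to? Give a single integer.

After 1 (insert_after(63)): list=[4, 63, 2, 6, 5, 3, 7] cursor@4
After 2 (insert_before(65)): list=[65, 4, 63, 2, 6, 5, 3, 7] cursor@4
After 3 (prev): list=[65, 4, 63, 2, 6, 5, 3, 7] cursor@65
After 4 (insert_before(51)): list=[51, 65, 4, 63, 2, 6, 5, 3, 7] cursor@65
After 5 (insert_after(78)): list=[51, 65, 78, 4, 63, 2, 6, 5, 3, 7] cursor@65
After 6 (insert_after(50)): list=[51, 65, 50, 78, 4, 63, 2, 6, 5, 3, 7] cursor@65

Answer: 65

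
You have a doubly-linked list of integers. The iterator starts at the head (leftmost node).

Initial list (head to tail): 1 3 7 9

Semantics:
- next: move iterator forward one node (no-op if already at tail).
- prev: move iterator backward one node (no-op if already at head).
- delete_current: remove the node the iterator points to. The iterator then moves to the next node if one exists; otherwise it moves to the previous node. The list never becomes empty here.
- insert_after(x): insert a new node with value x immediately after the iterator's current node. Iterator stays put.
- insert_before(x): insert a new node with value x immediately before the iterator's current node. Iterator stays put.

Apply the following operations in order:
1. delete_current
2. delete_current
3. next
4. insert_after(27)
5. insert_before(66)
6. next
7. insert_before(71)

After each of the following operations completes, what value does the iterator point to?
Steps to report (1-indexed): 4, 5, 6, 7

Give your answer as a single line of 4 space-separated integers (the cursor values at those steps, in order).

After 1 (delete_current): list=[3, 7, 9] cursor@3
After 2 (delete_current): list=[7, 9] cursor@7
After 3 (next): list=[7, 9] cursor@9
After 4 (insert_after(27)): list=[7, 9, 27] cursor@9
After 5 (insert_before(66)): list=[7, 66, 9, 27] cursor@9
After 6 (next): list=[7, 66, 9, 27] cursor@27
After 7 (insert_before(71)): list=[7, 66, 9, 71, 27] cursor@27

Answer: 9 9 27 27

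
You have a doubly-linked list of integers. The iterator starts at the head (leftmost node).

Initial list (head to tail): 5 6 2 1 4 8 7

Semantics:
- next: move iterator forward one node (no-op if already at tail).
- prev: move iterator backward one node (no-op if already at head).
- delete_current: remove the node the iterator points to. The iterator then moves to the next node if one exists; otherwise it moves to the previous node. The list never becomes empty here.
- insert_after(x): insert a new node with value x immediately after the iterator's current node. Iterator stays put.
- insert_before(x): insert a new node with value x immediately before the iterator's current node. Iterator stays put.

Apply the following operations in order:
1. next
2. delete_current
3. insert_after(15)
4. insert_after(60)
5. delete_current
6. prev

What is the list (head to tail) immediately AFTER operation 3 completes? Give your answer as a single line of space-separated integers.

After 1 (next): list=[5, 6, 2, 1, 4, 8, 7] cursor@6
After 2 (delete_current): list=[5, 2, 1, 4, 8, 7] cursor@2
After 3 (insert_after(15)): list=[5, 2, 15, 1, 4, 8, 7] cursor@2

Answer: 5 2 15 1 4 8 7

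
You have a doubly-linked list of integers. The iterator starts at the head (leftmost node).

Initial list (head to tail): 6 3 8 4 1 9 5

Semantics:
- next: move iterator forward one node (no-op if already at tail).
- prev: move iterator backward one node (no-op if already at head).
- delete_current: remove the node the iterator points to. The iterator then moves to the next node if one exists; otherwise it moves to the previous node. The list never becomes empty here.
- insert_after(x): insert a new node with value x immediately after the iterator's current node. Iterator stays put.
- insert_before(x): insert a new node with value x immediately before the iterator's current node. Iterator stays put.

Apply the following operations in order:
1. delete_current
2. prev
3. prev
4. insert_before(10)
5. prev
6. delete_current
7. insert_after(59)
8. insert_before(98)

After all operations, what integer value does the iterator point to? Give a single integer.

After 1 (delete_current): list=[3, 8, 4, 1, 9, 5] cursor@3
After 2 (prev): list=[3, 8, 4, 1, 9, 5] cursor@3
After 3 (prev): list=[3, 8, 4, 1, 9, 5] cursor@3
After 4 (insert_before(10)): list=[10, 3, 8, 4, 1, 9, 5] cursor@3
After 5 (prev): list=[10, 3, 8, 4, 1, 9, 5] cursor@10
After 6 (delete_current): list=[3, 8, 4, 1, 9, 5] cursor@3
After 7 (insert_after(59)): list=[3, 59, 8, 4, 1, 9, 5] cursor@3
After 8 (insert_before(98)): list=[98, 3, 59, 8, 4, 1, 9, 5] cursor@3

Answer: 3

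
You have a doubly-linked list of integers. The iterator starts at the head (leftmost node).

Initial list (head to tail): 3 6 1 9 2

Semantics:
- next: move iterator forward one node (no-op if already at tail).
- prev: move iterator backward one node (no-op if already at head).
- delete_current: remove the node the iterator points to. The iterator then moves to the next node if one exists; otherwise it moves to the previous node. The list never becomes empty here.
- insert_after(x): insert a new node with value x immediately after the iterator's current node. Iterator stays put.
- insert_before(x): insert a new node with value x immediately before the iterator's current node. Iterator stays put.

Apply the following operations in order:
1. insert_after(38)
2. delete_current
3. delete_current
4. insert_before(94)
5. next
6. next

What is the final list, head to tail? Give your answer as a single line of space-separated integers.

Answer: 94 6 1 9 2

Derivation:
After 1 (insert_after(38)): list=[3, 38, 6, 1, 9, 2] cursor@3
After 2 (delete_current): list=[38, 6, 1, 9, 2] cursor@38
After 3 (delete_current): list=[6, 1, 9, 2] cursor@6
After 4 (insert_before(94)): list=[94, 6, 1, 9, 2] cursor@6
After 5 (next): list=[94, 6, 1, 9, 2] cursor@1
After 6 (next): list=[94, 6, 1, 9, 2] cursor@9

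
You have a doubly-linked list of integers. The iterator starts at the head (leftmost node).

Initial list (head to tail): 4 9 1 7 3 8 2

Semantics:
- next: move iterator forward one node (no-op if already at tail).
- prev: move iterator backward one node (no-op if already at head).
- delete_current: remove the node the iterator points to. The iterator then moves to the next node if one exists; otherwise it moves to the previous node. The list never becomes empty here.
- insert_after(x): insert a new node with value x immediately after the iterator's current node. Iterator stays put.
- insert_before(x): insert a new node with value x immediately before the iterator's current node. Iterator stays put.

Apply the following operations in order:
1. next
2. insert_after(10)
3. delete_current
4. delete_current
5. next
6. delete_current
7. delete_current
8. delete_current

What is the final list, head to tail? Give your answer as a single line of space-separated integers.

Answer: 4 1 2

Derivation:
After 1 (next): list=[4, 9, 1, 7, 3, 8, 2] cursor@9
After 2 (insert_after(10)): list=[4, 9, 10, 1, 7, 3, 8, 2] cursor@9
After 3 (delete_current): list=[4, 10, 1, 7, 3, 8, 2] cursor@10
After 4 (delete_current): list=[4, 1, 7, 3, 8, 2] cursor@1
After 5 (next): list=[4, 1, 7, 3, 8, 2] cursor@7
After 6 (delete_current): list=[4, 1, 3, 8, 2] cursor@3
After 7 (delete_current): list=[4, 1, 8, 2] cursor@8
After 8 (delete_current): list=[4, 1, 2] cursor@2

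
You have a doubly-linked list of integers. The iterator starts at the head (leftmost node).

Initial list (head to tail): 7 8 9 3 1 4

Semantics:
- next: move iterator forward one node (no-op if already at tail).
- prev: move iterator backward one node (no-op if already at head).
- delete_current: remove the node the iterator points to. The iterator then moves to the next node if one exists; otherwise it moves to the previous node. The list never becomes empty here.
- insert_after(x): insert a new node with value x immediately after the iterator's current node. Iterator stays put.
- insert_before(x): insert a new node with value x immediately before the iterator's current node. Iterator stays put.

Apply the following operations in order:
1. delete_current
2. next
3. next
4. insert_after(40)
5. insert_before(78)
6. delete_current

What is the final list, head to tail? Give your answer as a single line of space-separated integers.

After 1 (delete_current): list=[8, 9, 3, 1, 4] cursor@8
After 2 (next): list=[8, 9, 3, 1, 4] cursor@9
After 3 (next): list=[8, 9, 3, 1, 4] cursor@3
After 4 (insert_after(40)): list=[8, 9, 3, 40, 1, 4] cursor@3
After 5 (insert_before(78)): list=[8, 9, 78, 3, 40, 1, 4] cursor@3
After 6 (delete_current): list=[8, 9, 78, 40, 1, 4] cursor@40

Answer: 8 9 78 40 1 4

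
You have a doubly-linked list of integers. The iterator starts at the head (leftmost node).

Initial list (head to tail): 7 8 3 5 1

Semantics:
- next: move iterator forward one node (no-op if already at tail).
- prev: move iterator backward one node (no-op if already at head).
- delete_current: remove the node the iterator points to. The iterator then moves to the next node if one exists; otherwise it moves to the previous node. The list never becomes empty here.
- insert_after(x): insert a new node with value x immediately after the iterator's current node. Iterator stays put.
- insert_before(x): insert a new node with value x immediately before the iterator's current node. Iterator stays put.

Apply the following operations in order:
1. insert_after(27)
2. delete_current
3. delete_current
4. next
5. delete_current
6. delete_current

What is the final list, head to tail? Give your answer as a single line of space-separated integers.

Answer: 8 1

Derivation:
After 1 (insert_after(27)): list=[7, 27, 8, 3, 5, 1] cursor@7
After 2 (delete_current): list=[27, 8, 3, 5, 1] cursor@27
After 3 (delete_current): list=[8, 3, 5, 1] cursor@8
After 4 (next): list=[8, 3, 5, 1] cursor@3
After 5 (delete_current): list=[8, 5, 1] cursor@5
After 6 (delete_current): list=[8, 1] cursor@1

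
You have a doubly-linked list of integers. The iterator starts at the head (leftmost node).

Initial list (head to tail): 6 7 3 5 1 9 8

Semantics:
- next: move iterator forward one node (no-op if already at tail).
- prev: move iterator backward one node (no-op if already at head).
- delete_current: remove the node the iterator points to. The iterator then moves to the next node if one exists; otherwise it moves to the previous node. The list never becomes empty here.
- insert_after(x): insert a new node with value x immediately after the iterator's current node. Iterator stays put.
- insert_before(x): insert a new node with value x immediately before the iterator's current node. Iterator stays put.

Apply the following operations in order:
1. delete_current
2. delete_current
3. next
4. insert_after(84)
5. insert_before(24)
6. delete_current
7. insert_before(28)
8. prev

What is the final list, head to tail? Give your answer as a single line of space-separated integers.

Answer: 3 24 28 84 1 9 8

Derivation:
After 1 (delete_current): list=[7, 3, 5, 1, 9, 8] cursor@7
After 2 (delete_current): list=[3, 5, 1, 9, 8] cursor@3
After 3 (next): list=[3, 5, 1, 9, 8] cursor@5
After 4 (insert_after(84)): list=[3, 5, 84, 1, 9, 8] cursor@5
After 5 (insert_before(24)): list=[3, 24, 5, 84, 1, 9, 8] cursor@5
After 6 (delete_current): list=[3, 24, 84, 1, 9, 8] cursor@84
After 7 (insert_before(28)): list=[3, 24, 28, 84, 1, 9, 8] cursor@84
After 8 (prev): list=[3, 24, 28, 84, 1, 9, 8] cursor@28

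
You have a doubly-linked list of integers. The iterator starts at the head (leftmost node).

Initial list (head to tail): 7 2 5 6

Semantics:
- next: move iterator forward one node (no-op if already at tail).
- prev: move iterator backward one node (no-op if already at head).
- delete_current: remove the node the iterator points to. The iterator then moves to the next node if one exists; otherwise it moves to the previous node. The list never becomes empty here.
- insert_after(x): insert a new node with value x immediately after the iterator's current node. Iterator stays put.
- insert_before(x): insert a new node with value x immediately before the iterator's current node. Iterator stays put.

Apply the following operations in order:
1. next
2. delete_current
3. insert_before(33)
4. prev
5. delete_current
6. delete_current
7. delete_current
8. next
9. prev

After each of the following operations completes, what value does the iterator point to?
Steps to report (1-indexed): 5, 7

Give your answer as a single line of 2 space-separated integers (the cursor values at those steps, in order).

After 1 (next): list=[7, 2, 5, 6] cursor@2
After 2 (delete_current): list=[7, 5, 6] cursor@5
After 3 (insert_before(33)): list=[7, 33, 5, 6] cursor@5
After 4 (prev): list=[7, 33, 5, 6] cursor@33
After 5 (delete_current): list=[7, 5, 6] cursor@5
After 6 (delete_current): list=[7, 6] cursor@6
After 7 (delete_current): list=[7] cursor@7
After 8 (next): list=[7] cursor@7
After 9 (prev): list=[7] cursor@7

Answer: 5 7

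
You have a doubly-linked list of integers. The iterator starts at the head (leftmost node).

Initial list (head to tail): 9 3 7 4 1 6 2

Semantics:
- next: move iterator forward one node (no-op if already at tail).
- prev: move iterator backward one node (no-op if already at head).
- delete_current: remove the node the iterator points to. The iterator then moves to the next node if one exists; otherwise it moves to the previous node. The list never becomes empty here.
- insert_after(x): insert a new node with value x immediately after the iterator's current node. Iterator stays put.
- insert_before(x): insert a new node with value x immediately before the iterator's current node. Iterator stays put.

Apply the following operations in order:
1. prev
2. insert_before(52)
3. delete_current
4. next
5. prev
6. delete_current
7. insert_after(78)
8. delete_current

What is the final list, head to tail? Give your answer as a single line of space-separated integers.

Answer: 52 78 4 1 6 2

Derivation:
After 1 (prev): list=[9, 3, 7, 4, 1, 6, 2] cursor@9
After 2 (insert_before(52)): list=[52, 9, 3, 7, 4, 1, 6, 2] cursor@9
After 3 (delete_current): list=[52, 3, 7, 4, 1, 6, 2] cursor@3
After 4 (next): list=[52, 3, 7, 4, 1, 6, 2] cursor@7
After 5 (prev): list=[52, 3, 7, 4, 1, 6, 2] cursor@3
After 6 (delete_current): list=[52, 7, 4, 1, 6, 2] cursor@7
After 7 (insert_after(78)): list=[52, 7, 78, 4, 1, 6, 2] cursor@7
After 8 (delete_current): list=[52, 78, 4, 1, 6, 2] cursor@78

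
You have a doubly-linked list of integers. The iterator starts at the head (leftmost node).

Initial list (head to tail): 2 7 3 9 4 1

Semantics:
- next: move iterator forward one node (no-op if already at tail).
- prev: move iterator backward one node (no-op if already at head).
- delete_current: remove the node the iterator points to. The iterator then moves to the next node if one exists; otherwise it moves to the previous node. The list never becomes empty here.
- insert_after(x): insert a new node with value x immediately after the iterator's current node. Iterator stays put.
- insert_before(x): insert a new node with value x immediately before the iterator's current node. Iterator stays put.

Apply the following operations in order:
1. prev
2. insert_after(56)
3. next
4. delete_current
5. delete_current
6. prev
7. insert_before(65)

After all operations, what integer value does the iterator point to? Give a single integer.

Answer: 2

Derivation:
After 1 (prev): list=[2, 7, 3, 9, 4, 1] cursor@2
After 2 (insert_after(56)): list=[2, 56, 7, 3, 9, 4, 1] cursor@2
After 3 (next): list=[2, 56, 7, 3, 9, 4, 1] cursor@56
After 4 (delete_current): list=[2, 7, 3, 9, 4, 1] cursor@7
After 5 (delete_current): list=[2, 3, 9, 4, 1] cursor@3
After 6 (prev): list=[2, 3, 9, 4, 1] cursor@2
After 7 (insert_before(65)): list=[65, 2, 3, 9, 4, 1] cursor@2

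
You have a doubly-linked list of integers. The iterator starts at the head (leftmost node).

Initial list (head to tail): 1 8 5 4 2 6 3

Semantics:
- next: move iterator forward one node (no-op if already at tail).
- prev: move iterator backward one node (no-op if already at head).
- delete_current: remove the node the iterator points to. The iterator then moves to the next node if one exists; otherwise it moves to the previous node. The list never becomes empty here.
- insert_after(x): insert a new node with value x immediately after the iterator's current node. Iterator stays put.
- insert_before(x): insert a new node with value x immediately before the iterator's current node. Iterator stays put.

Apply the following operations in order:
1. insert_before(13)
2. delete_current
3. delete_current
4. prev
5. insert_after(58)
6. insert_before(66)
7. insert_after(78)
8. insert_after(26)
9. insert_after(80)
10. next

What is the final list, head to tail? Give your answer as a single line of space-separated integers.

After 1 (insert_before(13)): list=[13, 1, 8, 5, 4, 2, 6, 3] cursor@1
After 2 (delete_current): list=[13, 8, 5, 4, 2, 6, 3] cursor@8
After 3 (delete_current): list=[13, 5, 4, 2, 6, 3] cursor@5
After 4 (prev): list=[13, 5, 4, 2, 6, 3] cursor@13
After 5 (insert_after(58)): list=[13, 58, 5, 4, 2, 6, 3] cursor@13
After 6 (insert_before(66)): list=[66, 13, 58, 5, 4, 2, 6, 3] cursor@13
After 7 (insert_after(78)): list=[66, 13, 78, 58, 5, 4, 2, 6, 3] cursor@13
After 8 (insert_after(26)): list=[66, 13, 26, 78, 58, 5, 4, 2, 6, 3] cursor@13
After 9 (insert_after(80)): list=[66, 13, 80, 26, 78, 58, 5, 4, 2, 6, 3] cursor@13
After 10 (next): list=[66, 13, 80, 26, 78, 58, 5, 4, 2, 6, 3] cursor@80

Answer: 66 13 80 26 78 58 5 4 2 6 3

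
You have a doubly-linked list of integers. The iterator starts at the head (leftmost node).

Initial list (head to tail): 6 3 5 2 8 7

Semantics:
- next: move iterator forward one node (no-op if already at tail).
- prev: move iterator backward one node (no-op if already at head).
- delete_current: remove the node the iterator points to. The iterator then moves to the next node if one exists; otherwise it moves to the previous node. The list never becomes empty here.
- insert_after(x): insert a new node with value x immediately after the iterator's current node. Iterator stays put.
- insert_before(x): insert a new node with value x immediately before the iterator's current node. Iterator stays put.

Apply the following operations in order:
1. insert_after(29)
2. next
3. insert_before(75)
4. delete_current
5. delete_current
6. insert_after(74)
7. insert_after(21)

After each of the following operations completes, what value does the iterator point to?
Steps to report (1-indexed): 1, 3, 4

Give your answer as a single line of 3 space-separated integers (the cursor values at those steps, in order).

After 1 (insert_after(29)): list=[6, 29, 3, 5, 2, 8, 7] cursor@6
After 2 (next): list=[6, 29, 3, 5, 2, 8, 7] cursor@29
After 3 (insert_before(75)): list=[6, 75, 29, 3, 5, 2, 8, 7] cursor@29
After 4 (delete_current): list=[6, 75, 3, 5, 2, 8, 7] cursor@3
After 5 (delete_current): list=[6, 75, 5, 2, 8, 7] cursor@5
After 6 (insert_after(74)): list=[6, 75, 5, 74, 2, 8, 7] cursor@5
After 7 (insert_after(21)): list=[6, 75, 5, 21, 74, 2, 8, 7] cursor@5

Answer: 6 29 3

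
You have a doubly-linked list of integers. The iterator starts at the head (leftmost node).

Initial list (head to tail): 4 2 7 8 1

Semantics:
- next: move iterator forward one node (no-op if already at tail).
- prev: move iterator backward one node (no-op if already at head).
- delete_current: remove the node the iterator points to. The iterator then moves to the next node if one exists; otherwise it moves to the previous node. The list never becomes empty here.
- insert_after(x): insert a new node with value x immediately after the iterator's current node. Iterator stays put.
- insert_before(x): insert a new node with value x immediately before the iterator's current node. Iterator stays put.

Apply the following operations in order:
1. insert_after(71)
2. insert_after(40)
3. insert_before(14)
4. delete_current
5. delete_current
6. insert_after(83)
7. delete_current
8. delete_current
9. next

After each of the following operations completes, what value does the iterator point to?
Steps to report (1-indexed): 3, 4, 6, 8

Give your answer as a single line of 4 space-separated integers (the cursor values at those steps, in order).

After 1 (insert_after(71)): list=[4, 71, 2, 7, 8, 1] cursor@4
After 2 (insert_after(40)): list=[4, 40, 71, 2, 7, 8, 1] cursor@4
After 3 (insert_before(14)): list=[14, 4, 40, 71, 2, 7, 8, 1] cursor@4
After 4 (delete_current): list=[14, 40, 71, 2, 7, 8, 1] cursor@40
After 5 (delete_current): list=[14, 71, 2, 7, 8, 1] cursor@71
After 6 (insert_after(83)): list=[14, 71, 83, 2, 7, 8, 1] cursor@71
After 7 (delete_current): list=[14, 83, 2, 7, 8, 1] cursor@83
After 8 (delete_current): list=[14, 2, 7, 8, 1] cursor@2
After 9 (next): list=[14, 2, 7, 8, 1] cursor@7

Answer: 4 40 71 2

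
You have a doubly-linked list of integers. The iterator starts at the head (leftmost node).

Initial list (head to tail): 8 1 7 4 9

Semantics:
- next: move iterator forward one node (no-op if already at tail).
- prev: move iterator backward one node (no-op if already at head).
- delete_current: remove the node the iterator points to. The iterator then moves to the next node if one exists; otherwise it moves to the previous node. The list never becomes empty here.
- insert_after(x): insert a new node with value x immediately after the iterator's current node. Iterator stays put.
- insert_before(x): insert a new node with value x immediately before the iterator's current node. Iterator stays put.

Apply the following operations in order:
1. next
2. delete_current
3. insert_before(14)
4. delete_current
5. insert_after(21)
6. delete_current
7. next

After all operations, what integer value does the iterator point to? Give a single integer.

After 1 (next): list=[8, 1, 7, 4, 9] cursor@1
After 2 (delete_current): list=[8, 7, 4, 9] cursor@7
After 3 (insert_before(14)): list=[8, 14, 7, 4, 9] cursor@7
After 4 (delete_current): list=[8, 14, 4, 9] cursor@4
After 5 (insert_after(21)): list=[8, 14, 4, 21, 9] cursor@4
After 6 (delete_current): list=[8, 14, 21, 9] cursor@21
After 7 (next): list=[8, 14, 21, 9] cursor@9

Answer: 9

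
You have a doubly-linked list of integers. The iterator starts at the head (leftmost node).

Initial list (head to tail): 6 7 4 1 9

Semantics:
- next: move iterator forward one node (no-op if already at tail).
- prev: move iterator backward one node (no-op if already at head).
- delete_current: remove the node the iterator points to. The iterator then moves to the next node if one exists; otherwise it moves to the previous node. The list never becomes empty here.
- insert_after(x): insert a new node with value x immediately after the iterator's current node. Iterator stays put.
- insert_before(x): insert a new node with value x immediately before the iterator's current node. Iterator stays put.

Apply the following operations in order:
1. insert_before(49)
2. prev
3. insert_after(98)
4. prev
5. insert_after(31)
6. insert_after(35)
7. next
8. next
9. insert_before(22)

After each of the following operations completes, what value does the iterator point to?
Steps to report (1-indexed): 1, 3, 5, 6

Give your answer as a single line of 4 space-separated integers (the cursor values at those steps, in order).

After 1 (insert_before(49)): list=[49, 6, 7, 4, 1, 9] cursor@6
After 2 (prev): list=[49, 6, 7, 4, 1, 9] cursor@49
After 3 (insert_after(98)): list=[49, 98, 6, 7, 4, 1, 9] cursor@49
After 4 (prev): list=[49, 98, 6, 7, 4, 1, 9] cursor@49
After 5 (insert_after(31)): list=[49, 31, 98, 6, 7, 4, 1, 9] cursor@49
After 6 (insert_after(35)): list=[49, 35, 31, 98, 6, 7, 4, 1, 9] cursor@49
After 7 (next): list=[49, 35, 31, 98, 6, 7, 4, 1, 9] cursor@35
After 8 (next): list=[49, 35, 31, 98, 6, 7, 4, 1, 9] cursor@31
After 9 (insert_before(22)): list=[49, 35, 22, 31, 98, 6, 7, 4, 1, 9] cursor@31

Answer: 6 49 49 49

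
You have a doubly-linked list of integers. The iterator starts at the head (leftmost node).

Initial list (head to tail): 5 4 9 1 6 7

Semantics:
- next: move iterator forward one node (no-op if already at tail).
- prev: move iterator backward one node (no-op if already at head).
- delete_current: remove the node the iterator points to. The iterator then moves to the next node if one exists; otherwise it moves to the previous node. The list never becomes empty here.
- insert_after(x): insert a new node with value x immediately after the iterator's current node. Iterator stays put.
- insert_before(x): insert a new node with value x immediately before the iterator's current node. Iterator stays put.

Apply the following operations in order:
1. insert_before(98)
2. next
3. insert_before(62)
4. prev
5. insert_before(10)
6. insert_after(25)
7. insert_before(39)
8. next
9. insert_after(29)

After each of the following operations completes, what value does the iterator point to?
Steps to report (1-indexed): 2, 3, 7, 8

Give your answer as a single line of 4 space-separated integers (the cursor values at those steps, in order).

After 1 (insert_before(98)): list=[98, 5, 4, 9, 1, 6, 7] cursor@5
After 2 (next): list=[98, 5, 4, 9, 1, 6, 7] cursor@4
After 3 (insert_before(62)): list=[98, 5, 62, 4, 9, 1, 6, 7] cursor@4
After 4 (prev): list=[98, 5, 62, 4, 9, 1, 6, 7] cursor@62
After 5 (insert_before(10)): list=[98, 5, 10, 62, 4, 9, 1, 6, 7] cursor@62
After 6 (insert_after(25)): list=[98, 5, 10, 62, 25, 4, 9, 1, 6, 7] cursor@62
After 7 (insert_before(39)): list=[98, 5, 10, 39, 62, 25, 4, 9, 1, 6, 7] cursor@62
After 8 (next): list=[98, 5, 10, 39, 62, 25, 4, 9, 1, 6, 7] cursor@25
After 9 (insert_after(29)): list=[98, 5, 10, 39, 62, 25, 29, 4, 9, 1, 6, 7] cursor@25

Answer: 4 4 62 25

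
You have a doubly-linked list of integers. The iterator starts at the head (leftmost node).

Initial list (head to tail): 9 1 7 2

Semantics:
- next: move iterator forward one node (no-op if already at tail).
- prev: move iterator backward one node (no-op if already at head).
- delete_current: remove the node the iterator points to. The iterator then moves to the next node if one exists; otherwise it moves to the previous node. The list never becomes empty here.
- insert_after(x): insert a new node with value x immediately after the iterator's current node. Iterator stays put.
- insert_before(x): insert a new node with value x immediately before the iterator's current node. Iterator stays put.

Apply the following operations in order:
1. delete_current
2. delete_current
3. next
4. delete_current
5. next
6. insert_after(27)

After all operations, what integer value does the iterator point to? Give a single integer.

Answer: 7

Derivation:
After 1 (delete_current): list=[1, 7, 2] cursor@1
After 2 (delete_current): list=[7, 2] cursor@7
After 3 (next): list=[7, 2] cursor@2
After 4 (delete_current): list=[7] cursor@7
After 5 (next): list=[7] cursor@7
After 6 (insert_after(27)): list=[7, 27] cursor@7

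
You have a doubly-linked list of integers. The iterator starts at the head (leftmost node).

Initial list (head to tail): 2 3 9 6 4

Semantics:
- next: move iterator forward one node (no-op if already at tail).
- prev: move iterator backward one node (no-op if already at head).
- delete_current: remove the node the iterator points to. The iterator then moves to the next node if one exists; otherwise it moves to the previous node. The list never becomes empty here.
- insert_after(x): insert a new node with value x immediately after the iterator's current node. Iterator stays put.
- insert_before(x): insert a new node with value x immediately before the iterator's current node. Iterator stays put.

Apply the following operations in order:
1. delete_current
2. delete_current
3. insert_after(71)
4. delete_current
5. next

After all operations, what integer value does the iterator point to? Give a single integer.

After 1 (delete_current): list=[3, 9, 6, 4] cursor@3
After 2 (delete_current): list=[9, 6, 4] cursor@9
After 3 (insert_after(71)): list=[9, 71, 6, 4] cursor@9
After 4 (delete_current): list=[71, 6, 4] cursor@71
After 5 (next): list=[71, 6, 4] cursor@6

Answer: 6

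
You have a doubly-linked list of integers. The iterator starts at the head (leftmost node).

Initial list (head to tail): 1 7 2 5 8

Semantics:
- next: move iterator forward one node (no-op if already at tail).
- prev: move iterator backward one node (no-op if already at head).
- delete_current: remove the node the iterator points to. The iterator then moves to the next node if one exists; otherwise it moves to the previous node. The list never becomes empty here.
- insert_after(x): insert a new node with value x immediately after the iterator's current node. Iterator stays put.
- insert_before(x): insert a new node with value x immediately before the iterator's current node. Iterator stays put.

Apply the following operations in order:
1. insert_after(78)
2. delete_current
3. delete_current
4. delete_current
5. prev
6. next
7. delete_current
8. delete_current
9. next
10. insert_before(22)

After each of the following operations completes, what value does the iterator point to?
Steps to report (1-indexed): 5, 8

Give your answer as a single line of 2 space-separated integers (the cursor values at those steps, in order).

After 1 (insert_after(78)): list=[1, 78, 7, 2, 5, 8] cursor@1
After 2 (delete_current): list=[78, 7, 2, 5, 8] cursor@78
After 3 (delete_current): list=[7, 2, 5, 8] cursor@7
After 4 (delete_current): list=[2, 5, 8] cursor@2
After 5 (prev): list=[2, 5, 8] cursor@2
After 6 (next): list=[2, 5, 8] cursor@5
After 7 (delete_current): list=[2, 8] cursor@8
After 8 (delete_current): list=[2] cursor@2
After 9 (next): list=[2] cursor@2
After 10 (insert_before(22)): list=[22, 2] cursor@2

Answer: 2 2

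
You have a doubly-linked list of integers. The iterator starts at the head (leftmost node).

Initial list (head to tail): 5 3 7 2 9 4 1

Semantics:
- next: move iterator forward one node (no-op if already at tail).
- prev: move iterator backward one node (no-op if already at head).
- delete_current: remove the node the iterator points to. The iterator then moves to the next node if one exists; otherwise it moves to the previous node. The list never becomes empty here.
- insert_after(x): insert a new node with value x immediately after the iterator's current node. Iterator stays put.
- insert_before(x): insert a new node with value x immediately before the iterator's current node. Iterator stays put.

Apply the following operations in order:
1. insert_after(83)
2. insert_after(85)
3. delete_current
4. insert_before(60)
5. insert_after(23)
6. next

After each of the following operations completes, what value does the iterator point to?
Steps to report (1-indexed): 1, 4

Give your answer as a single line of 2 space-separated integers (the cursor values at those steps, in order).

Answer: 5 85

Derivation:
After 1 (insert_after(83)): list=[5, 83, 3, 7, 2, 9, 4, 1] cursor@5
After 2 (insert_after(85)): list=[5, 85, 83, 3, 7, 2, 9, 4, 1] cursor@5
After 3 (delete_current): list=[85, 83, 3, 7, 2, 9, 4, 1] cursor@85
After 4 (insert_before(60)): list=[60, 85, 83, 3, 7, 2, 9, 4, 1] cursor@85
After 5 (insert_after(23)): list=[60, 85, 23, 83, 3, 7, 2, 9, 4, 1] cursor@85
After 6 (next): list=[60, 85, 23, 83, 3, 7, 2, 9, 4, 1] cursor@23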